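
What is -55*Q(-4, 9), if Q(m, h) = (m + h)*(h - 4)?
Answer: -1375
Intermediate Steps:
Q(m, h) = (-4 + h)*(h + m) (Q(m, h) = (h + m)*(-4 + h) = (-4 + h)*(h + m))
-55*Q(-4, 9) = -55*(9² - 4*9 - 4*(-4) + 9*(-4)) = -55*(81 - 36 + 16 - 36) = -55*25 = -1375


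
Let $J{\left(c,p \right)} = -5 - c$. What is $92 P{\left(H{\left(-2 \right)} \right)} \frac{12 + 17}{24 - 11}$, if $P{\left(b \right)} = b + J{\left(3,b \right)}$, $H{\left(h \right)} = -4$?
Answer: $- \frac{32016}{13} \approx -2462.8$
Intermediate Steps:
$P{\left(b \right)} = -8 + b$ ($P{\left(b \right)} = b - 8 = -8 + b$)
$92 P{\left(H{\left(-2 \right)} \right)} \frac{12 + 17}{24 - 11} = 92 \left(-8 - 4\right) \frac{12 + 17}{24 - 11} = 92 \left(-12\right) \frac{29}{13} = - 1104 \cdot 29 \cdot \frac{1}{13} = \left(-1104\right) \frac{29}{13} = - \frac{32016}{13}$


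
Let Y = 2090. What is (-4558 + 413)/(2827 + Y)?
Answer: -4145/4917 ≈ -0.84299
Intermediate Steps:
(-4558 + 413)/(2827 + Y) = (-4558 + 413)/(2827 + 2090) = -4145/4917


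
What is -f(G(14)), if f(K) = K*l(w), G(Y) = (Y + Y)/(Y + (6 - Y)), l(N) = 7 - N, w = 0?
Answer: -98/3 ≈ -32.667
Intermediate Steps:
G(Y) = Y/3 (G(Y) = (2*Y)/6 = (2*Y)*(1/6) = Y/3)
f(K) = 7*K (f(K) = K*(7 - 1*0) = K*(7 + 0) = K*7 = 7*K)
-f(G(14)) = -7*(1/3)*14 = -7*14/3 = -1*98/3 = -98/3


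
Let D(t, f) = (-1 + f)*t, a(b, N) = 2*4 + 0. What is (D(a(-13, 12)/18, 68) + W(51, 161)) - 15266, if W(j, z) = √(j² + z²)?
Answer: -137126/9 + √28522 ≈ -15067.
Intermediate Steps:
a(b, N) = 8 (a(b, N) = 8 + 0 = 8)
D(t, f) = t*(-1 + f)
(D(a(-13, 12)/18, 68) + W(51, 161)) - 15266 = ((8/18)*(-1 + 68) + √(51² + 161²)) - 15266 = ((8*(1/18))*67 + √(2601 + 25921)) - 15266 = ((4/9)*67 + √28522) - 15266 = (268/9 + √28522) - 15266 = -137126/9 + √28522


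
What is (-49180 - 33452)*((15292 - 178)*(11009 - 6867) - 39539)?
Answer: -5169676812168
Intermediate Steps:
(-49180 - 33452)*((15292 - 178)*(11009 - 6867) - 39539) = -82632*(15114*4142 - 39539) = -82632*(62602188 - 39539) = -82632*62562649 = -5169676812168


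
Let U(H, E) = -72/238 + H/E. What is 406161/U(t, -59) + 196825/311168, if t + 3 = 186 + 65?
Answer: -20166772409257/223729792 ≈ -90139.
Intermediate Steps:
t = 248 (t = -3 + (186 + 65) = -3 + 251 = 248)
U(H, E) = -36/119 + H/E (U(H, E) = -72*1/238 + H/E = -36/119 + H/E)
406161/U(t, -59) + 196825/311168 = 406161/(-36/119 + 248/(-59)) + 196825/311168 = 406161/(-36/119 + 248*(-1/59)) + 196825*(1/311168) = 406161/(-36/119 - 248/59) + 196825/311168 = 406161/(-31636/7021) + 196825/311168 = 406161*(-7021/31636) + 196825/311168 = -2851656381/31636 + 196825/311168 = -20166772409257/223729792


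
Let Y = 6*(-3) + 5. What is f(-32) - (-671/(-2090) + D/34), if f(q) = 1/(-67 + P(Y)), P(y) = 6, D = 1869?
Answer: -5448671/98515 ≈ -55.308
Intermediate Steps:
Y = -13 (Y = -18 + 5 = -13)
f(q) = -1/61 (f(q) = 1/(-67 + 6) = 1/(-61) = -1/61)
f(-32) - (-671/(-2090) + D/34) = -1/61 - (-671/(-2090) + 1869/34) = -1/61 - (-671*(-1/2090) + 1869*(1/34)) = -1/61 - (61/190 + 1869/34) = -1/61 - 1*89296/1615 = -1/61 - 89296/1615 = -5448671/98515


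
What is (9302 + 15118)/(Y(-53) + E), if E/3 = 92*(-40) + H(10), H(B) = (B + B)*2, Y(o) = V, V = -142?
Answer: -12210/5531 ≈ -2.2076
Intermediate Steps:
Y(o) = -142
H(B) = 4*B (H(B) = (2*B)*2 = 4*B)
E = -10920 (E = 3*(92*(-40) + 4*10) = 3*(-3680 + 40) = 3*(-3640) = -10920)
(9302 + 15118)/(Y(-53) + E) = (9302 + 15118)/(-142 - 10920) = 24420/(-11062) = 24420*(-1/11062) = -12210/5531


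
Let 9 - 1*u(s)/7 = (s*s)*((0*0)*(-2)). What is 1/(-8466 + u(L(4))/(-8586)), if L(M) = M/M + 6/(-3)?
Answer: -954/8076571 ≈ -0.00011812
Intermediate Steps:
L(M) = -1 (L(M) = 1 + 6*(-⅓) = 1 - 2 = -1)
u(s) = 63 (u(s) = 63 - 7*s*s*(0*0)*(-2) = 63 - 7*s²*0*(-2) = 63 - 7*s²*0 = 63 - 7*0 = 63 + 0 = 63)
1/(-8466 + u(L(4))/(-8586)) = 1/(-8466 + 63/(-8586)) = 1/(-8466 + 63*(-1/8586)) = 1/(-8466 - 7/954) = 1/(-8076571/954) = -954/8076571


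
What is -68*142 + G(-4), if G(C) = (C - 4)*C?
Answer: -9624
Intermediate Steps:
G(C) = C*(-4 + C) (G(C) = (-4 + C)*C = C*(-4 + C))
-68*142 + G(-4) = -68*142 - 4*(-4 - 4) = -9656 - 4*(-8) = -9656 + 32 = -9624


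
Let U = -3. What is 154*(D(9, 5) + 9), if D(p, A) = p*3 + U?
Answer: 5082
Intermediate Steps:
D(p, A) = -3 + 3*p (D(p, A) = p*3 - 3 = 3*p - 3 = -3 + 3*p)
154*(D(9, 5) + 9) = 154*((-3 + 3*9) + 9) = 154*((-3 + 27) + 9) = 154*(24 + 9) = 154*33 = 5082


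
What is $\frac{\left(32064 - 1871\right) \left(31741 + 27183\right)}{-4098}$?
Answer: $- \frac{889546166}{2049} \approx -4.3414 \cdot 10^{5}$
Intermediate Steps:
$\frac{\left(32064 - 1871\right) \left(31741 + 27183\right)}{-4098} = 30193 \cdot 58924 \left(- \frac{1}{4098}\right) = 1779092332 \left(- \frac{1}{4098}\right) = - \frac{889546166}{2049}$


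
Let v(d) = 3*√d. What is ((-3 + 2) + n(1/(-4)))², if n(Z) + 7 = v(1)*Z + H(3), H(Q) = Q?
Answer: 529/16 ≈ 33.063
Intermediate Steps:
n(Z) = -4 + 3*Z (n(Z) = -7 + ((3*√1)*Z + 3) = -7 + ((3*1)*Z + 3) = -7 + (3*Z + 3) = -7 + (3 + 3*Z) = -4 + 3*Z)
((-3 + 2) + n(1/(-4)))² = ((-3 + 2) + (-4 + 3/(-4)))² = (-1 + (-4 + 3*(-¼)))² = (-1 + (-4 - ¾))² = (-1 - 19/4)² = (-23/4)² = 529/16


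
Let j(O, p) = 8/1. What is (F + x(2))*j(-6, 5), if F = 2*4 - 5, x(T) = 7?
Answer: 80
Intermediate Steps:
F = 3 (F = 8 - 5 = 3)
j(O, p) = 8 (j(O, p) = 8*1 = 8)
(F + x(2))*j(-6, 5) = (3 + 7)*8 = 10*8 = 80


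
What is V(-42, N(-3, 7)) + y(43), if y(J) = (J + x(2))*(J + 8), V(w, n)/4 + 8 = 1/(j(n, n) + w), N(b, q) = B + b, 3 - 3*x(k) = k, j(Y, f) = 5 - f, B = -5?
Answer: 63158/29 ≈ 2177.9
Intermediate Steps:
x(k) = 1 - k/3
N(b, q) = -5 + b
V(w, n) = -32 + 4/(5 + w - n) (V(w, n) = -32 + 4/((5 - n) + w) = -32 + 4/(5 + w - n))
y(J) = (8 + J)*(⅓ + J) (y(J) = (J + (1 - ⅓*2))*(J + 8) = (J + (1 - ⅔))*(8 + J) = (J + ⅓)*(8 + J) = (⅓ + J)*(8 + J) = (8 + J)*(⅓ + J))
V(-42, N(-3, 7)) + y(43) = 4*(-39 - 8*(-42) + 8*(-5 - 3))/(5 - 42 - (-5 - 3)) + (8/3 + 43² + (25/3)*43) = 4*(-39 + 336 + 8*(-8))/(5 - 42 - 1*(-8)) + (8/3 + 1849 + 1075/3) = 4*(-39 + 336 - 64)/(5 - 42 + 8) + 2210 = 4*233/(-29) + 2210 = 4*(-1/29)*233 + 2210 = -932/29 + 2210 = 63158/29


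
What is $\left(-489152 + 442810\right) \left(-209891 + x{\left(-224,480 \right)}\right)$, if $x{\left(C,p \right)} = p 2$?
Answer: $9682280402$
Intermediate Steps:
$x{\left(C,p \right)} = 2 p$
$\left(-489152 + 442810\right) \left(-209891 + x{\left(-224,480 \right)}\right) = \left(-489152 + 442810\right) \left(-209891 + 2 \cdot 480\right) = - 46342 \left(-209891 + 960\right) = \left(-46342\right) \left(-208931\right) = 9682280402$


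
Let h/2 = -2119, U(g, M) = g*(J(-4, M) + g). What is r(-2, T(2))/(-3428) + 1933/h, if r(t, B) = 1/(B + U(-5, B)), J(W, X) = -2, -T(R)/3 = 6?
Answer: -56325873/123486844 ≈ -0.45613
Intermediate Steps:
T(R) = -18 (T(R) = -3*6 = -18)
U(g, M) = g*(-2 + g)
h = -4238 (h = 2*(-2119) = -4238)
r(t, B) = 1/(35 + B) (r(t, B) = 1/(B - 5*(-2 - 5)) = 1/(B - 5*(-7)) = 1/(B + 35) = 1/(35 + B))
r(-2, T(2))/(-3428) + 1933/h = 1/((35 - 18)*(-3428)) + 1933/(-4238) = -1/3428/17 + 1933*(-1/4238) = (1/17)*(-1/3428) - 1933/4238 = -1/58276 - 1933/4238 = -56325873/123486844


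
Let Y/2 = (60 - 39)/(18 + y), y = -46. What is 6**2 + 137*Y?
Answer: -339/2 ≈ -169.50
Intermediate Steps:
Y = -3/2 (Y = 2*((60 - 39)/(18 - 46)) = 2*(21/(-28)) = 2*(21*(-1/28)) = 2*(-3/4) = -3/2 ≈ -1.5000)
6**2 + 137*Y = 6**2 + 137*(-3/2) = 36 - 411/2 = -339/2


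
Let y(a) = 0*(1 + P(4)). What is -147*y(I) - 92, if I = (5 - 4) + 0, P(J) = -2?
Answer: -92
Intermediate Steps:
I = 1 (I = 1 + 0 = 1)
y(a) = 0 (y(a) = 0*(1 - 2) = 0*(-1) = 0)
-147*y(I) - 92 = -147*0 - 92 = 0 - 92 = -92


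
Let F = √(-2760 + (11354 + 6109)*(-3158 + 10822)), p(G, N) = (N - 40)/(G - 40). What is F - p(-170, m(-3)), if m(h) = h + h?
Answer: -23/105 + 6*√3717602 ≈ 11568.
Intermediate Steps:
m(h) = 2*h
p(G, N) = (-40 + N)/(-40 + G)
F = 6*√3717602 (F = √(-2760 + 17463*7664) = √(-2760 + 133836432) = √133833672 = 6*√3717602 ≈ 11569.)
F - p(-170, m(-3)) = 6*√3717602 - (-40 + 2*(-3))/(-40 - 170) = 6*√3717602 - (-40 - 6)/(-210) = 6*√3717602 - (-1)*(-46)/210 = 6*√3717602 - 1*23/105 = 6*√3717602 - 23/105 = -23/105 + 6*√3717602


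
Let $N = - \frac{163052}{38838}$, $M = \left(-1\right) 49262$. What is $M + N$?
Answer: $- \frac{956700304}{19419} \approx -49266.0$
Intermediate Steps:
$M = -49262$
$N = - \frac{81526}{19419}$ ($N = \left(-163052\right) \frac{1}{38838} = - \frac{81526}{19419} \approx -4.1983$)
$M + N = -49262 - \frac{81526}{19419} = - \frac{956700304}{19419}$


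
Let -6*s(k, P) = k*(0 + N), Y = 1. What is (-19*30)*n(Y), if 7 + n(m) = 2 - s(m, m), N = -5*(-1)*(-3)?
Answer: 4275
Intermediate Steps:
N = -15 (N = 5*(-3) = -15)
s(k, P) = 5*k/2 (s(k, P) = -k*(0 - 15)/6 = -k*(-15)/6 = -(-5)*k/2 = 5*k/2)
n(m) = -5 - 5*m/2 (n(m) = -7 + (2 - 5*m/2) = -5 - 5*m/2)
(-19*30)*n(Y) = (-19*30)*(-5 - 5/2*1) = -570*(-5 - 5/2) = -570*(-15/2) = 4275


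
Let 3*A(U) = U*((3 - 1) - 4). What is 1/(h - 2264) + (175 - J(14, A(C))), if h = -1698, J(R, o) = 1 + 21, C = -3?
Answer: 606185/3962 ≈ 153.00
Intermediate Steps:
A(U) = -2*U/3 (A(U) = (U*((3 - 1) - 4))/3 = (U*(2 - 4))/3 = (U*(-2))/3 = (-2*U)/3 = -2*U/3)
J(R, o) = 22
1/(h - 2264) + (175 - J(14, A(C))) = 1/(-1698 - 2264) + (175 - 1*22) = 1/(-3962) + (175 - 22) = -1/3962 + 153 = 606185/3962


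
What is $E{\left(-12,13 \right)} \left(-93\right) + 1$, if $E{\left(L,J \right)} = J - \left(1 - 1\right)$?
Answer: $-1208$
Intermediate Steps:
$E{\left(L,J \right)} = J$ ($E{\left(L,J \right)} = J - 0 = J + 0 = J$)
$E{\left(-12,13 \right)} \left(-93\right) + 1 = 13 \left(-93\right) + 1 = -1209 + 1 = -1208$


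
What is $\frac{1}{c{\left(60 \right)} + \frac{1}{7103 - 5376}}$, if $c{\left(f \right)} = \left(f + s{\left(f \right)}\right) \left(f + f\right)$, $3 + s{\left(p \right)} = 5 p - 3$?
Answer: $\frac{1727}{73362961} \approx 2.354 \cdot 10^{-5}$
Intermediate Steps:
$s{\left(p \right)} = -6 + 5 p$ ($s{\left(p \right)} = -3 + \left(5 p - 3\right) = -3 + \left(-3 + 5 p\right) = -6 + 5 p$)
$c{\left(f \right)} = 2 f \left(-6 + 6 f\right)$ ($c{\left(f \right)} = \left(f + \left(-6 + 5 f\right)\right) \left(f + f\right) = \left(-6 + 6 f\right) 2 f = 2 f \left(-6 + 6 f\right)$)
$\frac{1}{c{\left(60 \right)} + \frac{1}{7103 - 5376}} = \frac{1}{12 \cdot 60 \left(-1 + 60\right) + \frac{1}{7103 - 5376}} = \frac{1}{12 \cdot 60 \cdot 59 + \frac{1}{1727}} = \frac{1}{42480 + \frac{1}{1727}} = \frac{1}{\frac{73362961}{1727}} = \frac{1727}{73362961}$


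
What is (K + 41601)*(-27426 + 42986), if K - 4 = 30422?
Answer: 1120740120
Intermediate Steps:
K = 30426 (K = 4 + 30422 = 30426)
(K + 41601)*(-27426 + 42986) = (30426 + 41601)*(-27426 + 42986) = 72027*15560 = 1120740120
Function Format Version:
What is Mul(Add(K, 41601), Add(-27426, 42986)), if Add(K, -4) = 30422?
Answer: 1120740120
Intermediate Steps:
K = 30426 (K = Add(4, 30422) = 30426)
Mul(Add(K, 41601), Add(-27426, 42986)) = Mul(Add(30426, 41601), Add(-27426, 42986)) = Mul(72027, 15560) = 1120740120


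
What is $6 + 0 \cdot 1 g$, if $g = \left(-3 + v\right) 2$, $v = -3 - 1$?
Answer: $6$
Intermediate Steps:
$v = -4$
$g = -14$ ($g = \left(-3 - 4\right) 2 = \left(-7\right) 2 = -14$)
$6 + 0 \cdot 1 g = 6 + 0 \cdot 1 \left(-14\right) = 6 + 0 \left(-14\right) = 6 + 0 = 6$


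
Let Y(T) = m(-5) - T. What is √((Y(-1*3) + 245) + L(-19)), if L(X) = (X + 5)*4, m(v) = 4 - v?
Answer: √201 ≈ 14.177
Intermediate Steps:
L(X) = 20 + 4*X (L(X) = (5 + X)*4 = 20 + 4*X)
Y(T) = 9 - T (Y(T) = (4 - 1*(-5)) - T = (4 + 5) - T = 9 - T)
√((Y(-1*3) + 245) + L(-19)) = √(((9 - (-1)*3) + 245) + (20 + 4*(-19))) = √(((9 - 1*(-3)) + 245) + (20 - 76)) = √(((9 + 3) + 245) - 56) = √((12 + 245) - 56) = √(257 - 56) = √201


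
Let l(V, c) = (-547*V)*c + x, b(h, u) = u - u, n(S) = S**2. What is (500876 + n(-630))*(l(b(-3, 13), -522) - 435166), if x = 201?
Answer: -390501137840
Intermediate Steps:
b(h, u) = 0
l(V, c) = 201 - 547*V*c (l(V, c) = (-547*V)*c + 201 = -547*V*c + 201 = 201 - 547*V*c)
(500876 + n(-630))*(l(b(-3, 13), -522) - 435166) = (500876 + (-630)**2)*((201 - 547*0*(-522)) - 435166) = (500876 + 396900)*((201 + 0) - 435166) = 897776*(201 - 435166) = 897776*(-434965) = -390501137840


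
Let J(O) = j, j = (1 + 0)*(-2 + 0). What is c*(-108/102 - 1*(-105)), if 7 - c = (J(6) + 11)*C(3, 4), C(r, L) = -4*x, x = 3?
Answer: 203205/17 ≈ 11953.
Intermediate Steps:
j = -2 (j = 1*(-2) = -2)
J(O) = -2
C(r, L) = -12 (C(r, L) = -4*3 = -12)
c = 115 (c = 7 - (-2 + 11)*(-12) = 7 - 9*(-12) = 7 - 1*(-108) = 7 + 108 = 115)
c*(-108/102 - 1*(-105)) = 115*(-108/102 - 1*(-105)) = 115*(-108*1/102 + 105) = 115*(-18/17 + 105) = 115*(1767/17) = 203205/17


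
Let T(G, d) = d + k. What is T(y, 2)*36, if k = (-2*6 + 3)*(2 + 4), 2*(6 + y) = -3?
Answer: -1872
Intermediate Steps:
y = -15/2 (y = -6 + (½)*(-3) = -6 - 3/2 = -15/2 ≈ -7.5000)
k = -54 (k = (-12 + 3)*6 = -9*6 = -54)
T(G, d) = -54 + d (T(G, d) = d - 54 = -54 + d)
T(y, 2)*36 = (-54 + 2)*36 = -52*36 = -1872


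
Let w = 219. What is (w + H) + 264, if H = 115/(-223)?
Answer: 107594/223 ≈ 482.48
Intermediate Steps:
H = -115/223 (H = 115*(-1/223) = -115/223 ≈ -0.51569)
(w + H) + 264 = (219 - 115/223) + 264 = 48722/223 + 264 = 107594/223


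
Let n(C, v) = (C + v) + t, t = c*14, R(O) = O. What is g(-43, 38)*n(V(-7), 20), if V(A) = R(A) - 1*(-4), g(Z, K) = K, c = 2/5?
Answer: 4294/5 ≈ 858.80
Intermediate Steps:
c = ⅖ (c = 2*(⅕) = ⅖ ≈ 0.40000)
V(A) = 4 + A (V(A) = A - 1*(-4) = A + 4 = 4 + A)
t = 28/5 (t = (⅖)*14 = 28/5 ≈ 5.6000)
n(C, v) = 28/5 + C + v (n(C, v) = (C + v) + 28/5 = 28/5 + C + v)
g(-43, 38)*n(V(-7), 20) = 38*(28/5 + (4 - 7) + 20) = 38*(28/5 - 3 + 20) = 38*(113/5) = 4294/5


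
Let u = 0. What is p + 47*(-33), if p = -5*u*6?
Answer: -1551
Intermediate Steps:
p = 0 (p = -5*0*6 = 0*6 = 0)
p + 47*(-33) = 0 + 47*(-33) = 0 - 1551 = -1551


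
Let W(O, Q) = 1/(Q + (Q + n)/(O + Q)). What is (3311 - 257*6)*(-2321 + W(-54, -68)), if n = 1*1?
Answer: -33787247239/8229 ≈ -4.1059e+6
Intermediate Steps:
n = 1
W(O, Q) = 1/(Q + (1 + Q)/(O + Q)) (W(O, Q) = 1/(Q + (Q + 1)/(O + Q)) = 1/(Q + (1 + Q)/(O + Q)))
(3311 - 257*6)*(-2321 + W(-54, -68)) = (3311 - 257*6)*(-2321 + (-54 - 68)/(1 - 68 + (-68)² - 54*(-68))) = (3311 - 1542)*(-2321 - 122/(1 - 68 + 4624 + 3672)) = 1769*(-2321 - 122/8229) = 1769*(-19099631/8229) = -33787247239/8229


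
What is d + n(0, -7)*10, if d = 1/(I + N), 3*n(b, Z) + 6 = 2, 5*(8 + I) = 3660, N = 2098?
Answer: -112877/8466 ≈ -13.333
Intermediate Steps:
I = 724 (I = -8 + (⅕)*3660 = -8 + 732 = 724)
n(b, Z) = -4/3 (n(b, Z) = -2 + (⅓)*2 = -2 + ⅔ = -4/3)
d = 1/2822 (d = 1/(724 + 2098) = 1/2822 ≈ 0.00035436)
d + n(0, -7)*10 = 1/2822 - 4/3*10 = 1/2822 - 40/3 = -112877/8466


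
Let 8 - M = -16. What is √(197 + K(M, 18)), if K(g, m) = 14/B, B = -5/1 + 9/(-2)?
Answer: √70585/19 ≈ 13.983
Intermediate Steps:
M = 24 (M = 8 - 1*(-16) = 8 + 16 = 24)
B = -19/2 (B = -5*1 + 9*(-½) = -5 - 9/2 = -19/2 ≈ -9.5000)
K(g, m) = -28/19 (K(g, m) = 14/(-19/2) = 14*(-2/19) = -28/19)
√(197 + K(M, 18)) = √(197 - 28/19) = √(3715/19) = √70585/19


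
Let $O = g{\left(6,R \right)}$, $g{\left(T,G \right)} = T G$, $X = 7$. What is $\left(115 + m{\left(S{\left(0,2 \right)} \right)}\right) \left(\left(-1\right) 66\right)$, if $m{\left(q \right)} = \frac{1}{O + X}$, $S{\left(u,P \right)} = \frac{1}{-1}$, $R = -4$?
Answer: $- \frac{128964}{17} \approx -7586.1$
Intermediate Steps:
$S{\left(u,P \right)} = -1$
$g{\left(T,G \right)} = G T$
$O = -24$ ($O = \left(-4\right) 6 = -24$)
$m{\left(q \right)} = - \frac{1}{17}$ ($m{\left(q \right)} = \frac{1}{-24 + 7} = \frac{1}{-17} = - \frac{1}{17}$)
$\left(115 + m{\left(S{\left(0,2 \right)} \right)}\right) \left(\left(-1\right) 66\right) = \left(115 - \frac{1}{17}\right) \left(\left(-1\right) 66\right) = \frac{1954}{17} \left(-66\right) = - \frac{128964}{17}$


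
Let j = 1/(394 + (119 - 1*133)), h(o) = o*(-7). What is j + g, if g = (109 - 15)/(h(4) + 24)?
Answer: -8929/380 ≈ -23.497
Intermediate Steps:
h(o) = -7*o
g = -47/2 (g = (109 - 15)/(-7*4 + 24) = 94/(-28 + 24) = 94/(-4) = 94*(-¼) = -47/2 ≈ -23.500)
j = 1/380 (j = 1/(394 + (119 - 133)) = 1/(394 - 14) = 1/380 ≈ 0.0026316)
j + g = 1/380 - 47/2 = -8929/380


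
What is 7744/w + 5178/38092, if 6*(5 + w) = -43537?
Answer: -772158381/829777082 ≈ -0.93056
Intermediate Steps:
w = -43567/6 (w = -5 + (1/6)*(-43537) = -5 - 43537/6 = -43567/6 ≈ -7261.2)
7744/w + 5178/38092 = 7744/(-43567/6) + 5178/38092 = 7744*(-6/43567) + 5178*(1/38092) = -46464/43567 + 2589/19046 = -772158381/829777082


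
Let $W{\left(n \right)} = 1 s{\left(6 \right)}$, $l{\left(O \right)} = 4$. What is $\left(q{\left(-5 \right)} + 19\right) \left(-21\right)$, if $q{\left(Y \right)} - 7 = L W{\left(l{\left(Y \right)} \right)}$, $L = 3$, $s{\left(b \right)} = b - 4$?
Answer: $-672$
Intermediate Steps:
$s{\left(b \right)} = -4 + b$
$W{\left(n \right)} = 2$ ($W{\left(n \right)} = 1 \left(-4 + 6\right) = 1 \cdot 2 = 2$)
$q{\left(Y \right)} = 13$ ($q{\left(Y \right)} = 7 + 3 \cdot 2 = 7 + 6 = 13$)
$\left(q{\left(-5 \right)} + 19\right) \left(-21\right) = \left(13 + 19\right) \left(-21\right) = 32 \left(-21\right) = -672$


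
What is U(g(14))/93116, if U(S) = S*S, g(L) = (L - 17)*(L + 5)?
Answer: 3249/93116 ≈ 0.034892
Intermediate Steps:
g(L) = (-17 + L)*(5 + L)
U(S) = S²
U(g(14))/93116 = (-85 + 14² - 12*14)²/93116 = (-85 + 196 - 168)²*(1/93116) = (-57)²*(1/93116) = 3249*(1/93116) = 3249/93116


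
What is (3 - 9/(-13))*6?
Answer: 288/13 ≈ 22.154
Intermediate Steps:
(3 - 9/(-13))*6 = (3 - 9*(-1/13))*6 = (3 + 9/13)*6 = (48/13)*6 = 288/13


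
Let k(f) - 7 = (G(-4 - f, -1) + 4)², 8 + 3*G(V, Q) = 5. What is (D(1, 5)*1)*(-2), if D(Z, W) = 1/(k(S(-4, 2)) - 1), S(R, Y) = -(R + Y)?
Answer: -2/15 ≈ -0.13333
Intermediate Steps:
G(V, Q) = -1 (G(V, Q) = -8/3 + (⅓)*5 = -8/3 + 5/3 = -1)
S(R, Y) = -R - Y
k(f) = 16 (k(f) = 7 + (-1 + 4)² = 7 + 3² = 7 + 9 = 16)
D(Z, W) = 1/15 (D(Z, W) = 1/(16 - 1) = 1/15)
(D(1, 5)*1)*(-2) = ((1/15)*1)*(-2) = (1/15)*(-2) = -2/15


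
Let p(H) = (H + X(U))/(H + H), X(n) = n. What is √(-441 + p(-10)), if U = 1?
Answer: 3*I*√4895/10 ≈ 20.989*I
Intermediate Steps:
p(H) = (1 + H)/(2*H) (p(H) = (H + 1)/(H + H) = (1 + H)/((2*H)) = (1 + H)*(1/(2*H)) = (1 + H)/(2*H))
√(-441 + p(-10)) = √(-441 + (½)*(1 - 10)/(-10)) = √(-441 + (½)*(-⅒)*(-9)) = √(-441 + 9/20) = √(-8811/20) = 3*I*√4895/10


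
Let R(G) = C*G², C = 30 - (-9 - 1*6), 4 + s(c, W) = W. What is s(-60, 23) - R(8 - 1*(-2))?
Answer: -4481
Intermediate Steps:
s(c, W) = -4 + W
C = 45 (C = 30 - (-9 - 6) = 30 - 1*(-15) = 30 + 15 = 45)
R(G) = 45*G²
s(-60, 23) - R(8 - 1*(-2)) = (-4 + 23) - 45*(8 - 1*(-2))² = 19 - 45*(8 + 2)² = 19 - 45*10² = 19 - 45*100 = 19 - 1*4500 = 19 - 4500 = -4481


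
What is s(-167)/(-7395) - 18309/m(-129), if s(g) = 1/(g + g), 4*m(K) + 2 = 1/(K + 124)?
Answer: 904438967411/27169230 ≈ 33289.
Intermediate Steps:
m(K) = -½ + 1/(4*(124 + K)) (m(K) = -½ + 1/(4*(K + 124)) = -½ + 1/(4*(124 + K)))
s(g) = 1/(2*g)
s(-167)/(-7395) - 18309/m(-129) = ((½)/(-167))/(-7395) - 18309*4*(124 - 129)/(-247 - 2*(-129)) = ((½)*(-1/167))*(-1/7395) - 18309*(-20/(-247 + 258)) = -1/334*(-1/7395) - 18309/((¼)*(-⅕)*11) = 1/2469930 - 18309/(-11/20) = 1/2469930 - 18309*(-20/11) = 1/2469930 + 366180/11 = 904438967411/27169230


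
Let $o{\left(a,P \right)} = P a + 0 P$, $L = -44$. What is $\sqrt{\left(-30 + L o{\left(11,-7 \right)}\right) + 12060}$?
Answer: $\sqrt{15418} \approx 124.17$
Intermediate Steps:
$o{\left(a,P \right)} = P a$ ($o{\left(a,P \right)} = P a + 0 = P a$)
$\sqrt{\left(-30 + L o{\left(11,-7 \right)}\right) + 12060} = \sqrt{\left(-30 - 44 \left(\left(-7\right) 11\right)\right) + 12060} = \sqrt{\left(-30 - -3388\right) + 12060} = \sqrt{\left(-30 + 3388\right) + 12060} = \sqrt{3358 + 12060} = \sqrt{15418}$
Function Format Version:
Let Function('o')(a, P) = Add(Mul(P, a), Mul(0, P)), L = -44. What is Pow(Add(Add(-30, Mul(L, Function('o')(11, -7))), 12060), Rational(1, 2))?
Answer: Pow(15418, Rational(1, 2)) ≈ 124.17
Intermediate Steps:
Function('o')(a, P) = Mul(P, a) (Function('o')(a, P) = Add(Mul(P, a), 0) = Mul(P, a))
Pow(Add(Add(-30, Mul(L, Function('o')(11, -7))), 12060), Rational(1, 2)) = Pow(Add(Add(-30, Mul(-44, Mul(-7, 11))), 12060), Rational(1, 2)) = Pow(Add(Add(-30, Mul(-44, -77)), 12060), Rational(1, 2)) = Pow(Add(Add(-30, 3388), 12060), Rational(1, 2)) = Pow(Add(3358, 12060), Rational(1, 2)) = Pow(15418, Rational(1, 2))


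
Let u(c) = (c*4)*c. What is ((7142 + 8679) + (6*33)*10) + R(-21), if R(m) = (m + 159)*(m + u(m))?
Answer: 258335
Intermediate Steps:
u(c) = 4*c**2 (u(c) = (4*c)*c = 4*c**2)
R(m) = (159 + m)*(m + 4*m**2) (R(m) = (m + 159)*(m + 4*m**2) = (159 + m)*(m + 4*m**2))
((7142 + 8679) + (6*33)*10) + R(-21) = ((7142 + 8679) + (6*33)*10) - 21*(159 + 4*(-21)**2 + 637*(-21)) = (15821 + 198*10) - 21*(159 + 4*441 - 13377) = (15821 + 1980) - 21*(159 + 1764 - 13377) = 17801 - 21*(-11454) = 17801 + 240534 = 258335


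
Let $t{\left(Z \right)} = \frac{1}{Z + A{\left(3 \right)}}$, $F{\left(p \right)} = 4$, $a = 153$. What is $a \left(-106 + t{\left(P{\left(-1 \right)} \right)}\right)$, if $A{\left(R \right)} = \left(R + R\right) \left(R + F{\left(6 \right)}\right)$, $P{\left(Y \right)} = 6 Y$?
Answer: $- \frac{64855}{4} \approx -16214.0$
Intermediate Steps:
$A{\left(R \right)} = 2 R \left(4 + R\right)$ ($A{\left(R \right)} = \left(R + R\right) \left(R + 4\right) = 2 R \left(4 + R\right)$)
$t{\left(Z \right)} = \frac{1}{42 + Z}$ ($t{\left(Z \right)} = \frac{1}{Z + 2 \cdot 3 \left(4 + 3\right)} = \frac{1}{Z + 2 \cdot 3 \cdot 7} = \frac{1}{Z + 42} = \frac{1}{42 + Z}$)
$a \left(-106 + t{\left(P{\left(-1 \right)} \right)}\right) = 153 \left(-106 + \frac{1}{42 + 6 \left(-1\right)}\right) = 153 \left(-106 + \frac{1}{42 - 6}\right) = 153 \left(-106 + \frac{1}{36}\right) = 153 \left(- \frac{3815}{36}\right) = - \frac{64855}{4}$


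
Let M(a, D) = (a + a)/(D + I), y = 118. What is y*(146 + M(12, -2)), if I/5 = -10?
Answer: 223256/13 ≈ 17174.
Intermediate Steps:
I = -50 (I = 5*(-10) = -50)
M(a, D) = 2*a/(-50 + D) (M(a, D) = (a + a)/(D - 50) = (2*a)/(-50 + D) = 2*a/(-50 + D))
y*(146 + M(12, -2)) = 118*(146 + 2*12/(-50 - 2)) = 118*(146 + 2*12/(-52)) = 118*(146 + 2*12*(-1/52)) = 118*(146 - 6/13) = 118*(1892/13) = 223256/13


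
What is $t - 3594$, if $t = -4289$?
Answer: $-7883$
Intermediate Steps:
$t - 3594 = -4289 - 3594 = -7883$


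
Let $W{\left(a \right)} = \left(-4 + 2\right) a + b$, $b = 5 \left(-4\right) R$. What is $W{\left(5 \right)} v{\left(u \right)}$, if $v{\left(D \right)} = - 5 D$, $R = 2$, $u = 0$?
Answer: $0$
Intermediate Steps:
$b = -40$ ($b = 5 \left(-4\right) 2 = \left(-20\right) 2 = -40$)
$W{\left(a \right)} = -40 - 2 a$ ($W{\left(a \right)} = \left(-4 + 2\right) a - 40 = - 2 a - 40 = -40 - 2 a$)
$W{\left(5 \right)} v{\left(u \right)} = \left(-40 - 10\right) \left(\left(-5\right) 0\right) = \left(-40 - 10\right) 0 = \left(-50\right) 0 = 0$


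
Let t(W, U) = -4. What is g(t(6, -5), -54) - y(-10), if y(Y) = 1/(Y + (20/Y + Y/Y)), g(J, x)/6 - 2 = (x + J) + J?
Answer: -3959/11 ≈ -359.91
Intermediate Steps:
g(J, x) = 12 + 6*x + 12*J (g(J, x) = 12 + 6*((x + J) + J) = 12 + 6*((J + x) + J) = 12 + 6*(x + 2*J) = 12 + (6*x + 12*J) = 12 + 6*x + 12*J)
y(Y) = 1/(1 + Y + 20/Y) (y(Y) = 1/(Y + (20/Y + 1)) = 1/(Y + (1 + 20/Y)) = 1/(1 + Y + 20/Y))
g(t(6, -5), -54) - y(-10) = (12 + 6*(-54) + 12*(-4)) - (-10)/(20 - 10 + (-10)²) = (12 - 324 - 48) - (-10)/(20 - 10 + 100) = -360 - (-10)/110 = -360 - 1*(-1/11) = -360 + 1/11 = -3959/11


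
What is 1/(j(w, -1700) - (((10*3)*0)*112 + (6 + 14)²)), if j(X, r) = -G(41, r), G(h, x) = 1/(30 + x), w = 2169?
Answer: -1670/667999 ≈ -0.0025000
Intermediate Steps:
j(X, r) = -1/(30 + r)
1/(j(w, -1700) - (((10*3)*0)*112 + (6 + 14)²)) = 1/(-1/(30 - 1700) - (((10*3)*0)*112 + (6 + 14)²)) = 1/(-1/(-1670) - ((30*0)*112 + 20²)) = 1/(-1*(-1/1670) - (0*112 + 400)) = 1/(1/1670 - (0 + 400)) = 1/(1/1670 - 1*400) = 1/(1/1670 - 400) = 1/(-667999/1670) = -1670/667999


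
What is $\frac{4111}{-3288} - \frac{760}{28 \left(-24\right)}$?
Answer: $- \frac{2747}{23016} \approx -0.11935$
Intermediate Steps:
$\frac{4111}{-3288} - \frac{760}{28 \left(-24\right)} = 4111 \left(- \frac{1}{3288}\right) - \frac{760}{-672} = - \frac{4111}{3288} - - \frac{95}{84} = - \frac{4111}{3288} + \frac{95}{84} = - \frac{2747}{23016}$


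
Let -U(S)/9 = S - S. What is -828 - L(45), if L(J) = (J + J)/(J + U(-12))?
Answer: -830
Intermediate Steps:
U(S) = 0 (U(S) = -9*(S - S) = -9*0 = 0)
L(J) = 2 (L(J) = (J + J)/(J + 0) = (2*J)/J = 2)
-828 - L(45) = -828 - 1*2 = -828 - 2 = -830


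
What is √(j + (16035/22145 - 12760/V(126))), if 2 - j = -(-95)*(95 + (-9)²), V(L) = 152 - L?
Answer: I*√57046578508855/57577 ≈ 131.18*I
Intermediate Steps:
j = -16718 (j = 2 - (-1)*(-95*(95 + (-9)²)) = 2 - (-1)*(-95*(95 + 81)) = 2 - (-1)*(-95*176) = 2 - (-1)*(-16720) = 2 - 1*16720 = 2 - 16720 = -16718)
√(j + (16035/22145 - 12760/V(126))) = √(-16718 + (16035/22145 - 12760/(152 - 1*126))) = √(-16718 + (16035*(1/22145) - 12760/(152 - 126))) = √(-16718 + (3207/4429 - 12760/26)) = √(-16718 + (3207/4429 - 12760*1/26)) = √(-16718 + (3207/4429 - 6380/13)) = √(-16718 - 28215329/57577) = √(-990787615/57577) = I*√57046578508855/57577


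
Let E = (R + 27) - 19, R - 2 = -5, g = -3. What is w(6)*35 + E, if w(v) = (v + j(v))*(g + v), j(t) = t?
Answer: 1265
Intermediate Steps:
R = -3 (R = 2 - 5 = -3)
E = 5 (E = (-3 + 27) - 19 = 24 - 19 = 5)
w(v) = 2*v*(-3 + v) (w(v) = (v + v)*(-3 + v) = (2*v)*(-3 + v) = 2*v*(-3 + v))
w(6)*35 + E = (2*6*(-3 + 6))*35 + 5 = (2*6*3)*35 + 5 = 36*35 + 5 = 1260 + 5 = 1265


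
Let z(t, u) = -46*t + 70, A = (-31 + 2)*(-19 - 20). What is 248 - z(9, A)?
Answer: 592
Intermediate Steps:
A = 1131 (A = -29*(-39) = 1131)
z(t, u) = 70 - 46*t
248 - z(9, A) = 248 - (70 - 46*9) = 248 - (70 - 414) = 248 - 1*(-344) = 248 + 344 = 592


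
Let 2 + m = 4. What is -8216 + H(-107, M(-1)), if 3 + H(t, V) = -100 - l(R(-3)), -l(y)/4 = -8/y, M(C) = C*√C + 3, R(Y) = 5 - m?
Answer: -24989/3 ≈ -8329.7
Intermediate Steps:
m = 2 (m = -2 + 4 = 2)
R(Y) = 3 (R(Y) = 5 - 1*2 = 5 - 2 = 3)
M(C) = 3 + C^(3/2) (M(C) = C^(3/2) + 3 = 3 + C^(3/2))
l(y) = 32/y (l(y) = -(-32)/y = 32/y)
H(t, V) = -341/3 (H(t, V) = -3 + (-100 - 32/3) = -3 - 332/3 = -341/3)
-8216 + H(-107, M(-1)) = -8216 - 341/3 = -24989/3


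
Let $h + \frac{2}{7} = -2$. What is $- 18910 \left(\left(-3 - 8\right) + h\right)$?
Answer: $\frac{1758630}{7} \approx 2.5123 \cdot 10^{5}$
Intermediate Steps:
$h = - \frac{16}{7}$ ($h = - \frac{2}{7} - 2 = - \frac{16}{7} \approx -2.2857$)
$- 18910 \left(\left(-3 - 8\right) + h\right) = - 18910 \left(\left(-3 - 8\right) - \frac{16}{7}\right) = - 18910 \left(-11 - \frac{16}{7}\right) = \left(-18910\right) \left(- \frac{93}{7}\right) = \frac{1758630}{7}$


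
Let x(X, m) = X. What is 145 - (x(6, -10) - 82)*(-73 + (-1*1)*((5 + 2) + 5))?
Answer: -6315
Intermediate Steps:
145 - (x(6, -10) - 82)*(-73 + (-1*1)*((5 + 2) + 5)) = 145 - (6 - 82)*(-73 + (-1*1)*((5 + 2) + 5)) = 145 - (-76)*(-73 - (7 + 5)) = 145 - (-76)*(-73 - 1*12) = 145 - (-76)*(-73 - 12) = 145 - (-76)*(-85) = 145 - 1*6460 = 145 - 6460 = -6315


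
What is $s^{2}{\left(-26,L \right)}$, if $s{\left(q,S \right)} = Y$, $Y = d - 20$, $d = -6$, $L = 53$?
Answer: $676$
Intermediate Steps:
$Y = -26$ ($Y = -6 - 20 = -26$)
$s{\left(q,S \right)} = -26$
$s^{2}{\left(-26,L \right)} = \left(-26\right)^{2} = 676$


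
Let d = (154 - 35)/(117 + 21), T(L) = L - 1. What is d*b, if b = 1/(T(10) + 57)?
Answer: 119/9108 ≈ 0.013065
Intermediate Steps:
T(L) = -1 + L
b = 1/66 (b = 1/((-1 + 10) + 57) = 1/(9 + 57) = 1/66 ≈ 0.015152)
d = 119/138 ≈ 0.86232
d*b = (119/138)*(1/66) = 119/9108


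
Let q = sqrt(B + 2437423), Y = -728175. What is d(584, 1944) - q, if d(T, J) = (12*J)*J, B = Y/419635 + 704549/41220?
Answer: 45349632 - 7*sqrt(16536912712483092502405)/576578490 ≈ 4.5348e+7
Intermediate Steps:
B = 53127609223/3459470940 (B = -728175/419635 + 704549/41220 = -728175*1/419635 + 704549*(1/41220) = -145635/83927 + 704549/41220 = 53127609223/3459470940 ≈ 15.357)
q = 7*sqrt(16536912712483092502405)/576578490 (q = sqrt(53127609223/3459470940 + 2437423) = sqrt(8432247164596843/3459470940) = 7*sqrt(16536912712483092502405)/576578490 ≈ 1561.2)
d(T, J) = 12*J**2
d(584, 1944) - q = 12*1944**2 - 7*sqrt(16536912712483092502405)/576578490 = 12*3779136 - 7*sqrt(16536912712483092502405)/576578490 = 45349632 - 7*sqrt(16536912712483092502405)/576578490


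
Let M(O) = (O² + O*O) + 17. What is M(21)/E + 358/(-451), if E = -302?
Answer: -513565/136202 ≈ -3.7706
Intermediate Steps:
M(O) = 17 + 2*O² (M(O) = (O² + O²) + 17 = 2*O² + 17 = 17 + 2*O²)
M(21)/E + 358/(-451) = (17 + 2*21²)/(-302) + 358/(-451) = (17 + 2*441)*(-1/302) + 358*(-1/451) = (17 + 882)*(-1/302) - 358/451 = 899*(-1/302) - 358/451 = -899/302 - 358/451 = -513565/136202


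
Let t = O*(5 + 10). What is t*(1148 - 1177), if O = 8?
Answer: -3480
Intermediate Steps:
t = 120 (t = 8*(5 + 10) = 8*15 = 120)
t*(1148 - 1177) = 120*(1148 - 1177) = 120*(-29) = -3480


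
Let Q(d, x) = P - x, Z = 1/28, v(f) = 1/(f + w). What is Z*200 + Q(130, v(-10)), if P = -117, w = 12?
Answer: -1545/14 ≈ -110.36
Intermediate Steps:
v(f) = 1/(12 + f) (v(f) = 1/(f + 12) = 1/(12 + f))
Z = 1/28 ≈ 0.035714
Q(d, x) = -117 - x
Z*200 + Q(130, v(-10)) = (1/28)*200 + (-117 - 1/(12 - 10)) = 50/7 + (-117 - 1/2) = 50/7 + (-117 - 1*½) = 50/7 + (-117 - ½) = 50/7 - 235/2 = -1545/14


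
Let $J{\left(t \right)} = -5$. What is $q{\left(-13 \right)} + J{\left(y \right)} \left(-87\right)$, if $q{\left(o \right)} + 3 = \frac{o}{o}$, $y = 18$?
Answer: $433$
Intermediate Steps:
$q{\left(o \right)} = -2$ ($q{\left(o \right)} = -3 + \frac{o}{o} = -3 + 1 = -2$)
$q{\left(-13 \right)} + J{\left(y \right)} \left(-87\right) = -2 - -435 = -2 + 435 = 433$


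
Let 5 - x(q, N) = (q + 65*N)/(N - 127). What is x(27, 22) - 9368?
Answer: -981658/105 ≈ -9349.1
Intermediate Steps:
x(q, N) = 5 - (q + 65*N)/(-127 + N) (x(q, N) = 5 - (q + 65*N)/(N - 127) = 5 - (q + 65*N)/(-127 + N))
x(27, 22) - 9368 = (-635 - 1*27 - 60*22)/(-127 + 22) - 9368 = (-635 - 27 - 1320)/(-105) - 9368 = -1/105*(-1982) - 9368 = 1982/105 - 9368 = -981658/105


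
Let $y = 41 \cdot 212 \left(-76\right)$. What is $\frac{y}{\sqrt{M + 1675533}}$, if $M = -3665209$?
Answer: $\frac{330296 i \sqrt{497419}}{497419} \approx 468.32 i$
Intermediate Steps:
$y = -660592$ ($y = 8692 \left(-76\right) = -660592$)
$\frac{y}{\sqrt{M + 1675533}} = - \frac{660592}{\sqrt{-3665209 + 1675533}} = - \frac{660592}{\sqrt{-1989676}} = - \frac{660592}{2 i \sqrt{497419}} = - 660592 \left(- \frac{i \sqrt{497419}}{994838}\right) = \frac{330296 i \sqrt{497419}}{497419}$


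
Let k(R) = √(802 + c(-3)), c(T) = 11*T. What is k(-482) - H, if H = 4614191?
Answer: -4614191 + √769 ≈ -4.6142e+6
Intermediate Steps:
k(R) = √769 (k(R) = √(802 + 11*(-3)) = √(802 - 33) = √769)
k(-482) - H = √769 - 1*4614191 = √769 - 4614191 = -4614191 + √769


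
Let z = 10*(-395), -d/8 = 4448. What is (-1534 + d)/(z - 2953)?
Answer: 37118/6903 ≈ 5.3771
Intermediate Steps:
d = -35584 (d = -8*4448 = -35584)
z = -3950
(-1534 + d)/(z - 2953) = (-1534 - 35584)/(-3950 - 2953) = -37118/(-6903) = -37118*(-1/6903) = 37118/6903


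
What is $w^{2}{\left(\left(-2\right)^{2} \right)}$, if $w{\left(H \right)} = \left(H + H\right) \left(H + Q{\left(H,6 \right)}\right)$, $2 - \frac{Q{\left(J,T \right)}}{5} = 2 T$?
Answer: $135424$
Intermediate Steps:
$Q{\left(J,T \right)} = 10 - 10 T$ ($Q{\left(J,T \right)} = 10 - 5 \cdot 2 T = 10 - 10 T$)
$w{\left(H \right)} = 2 H \left(-50 + H\right)$ ($w{\left(H \right)} = \left(H + H\right) \left(H + \left(10 - 60\right)\right) = 2 H \left(H + \left(10 - 60\right)\right) = 2 H \left(H - 50\right) = 2 H \left(-50 + H\right)$)
$w^{2}{\left(\left(-2\right)^{2} \right)} = \left(2 \left(-2\right)^{2} \left(-50 + \left(-2\right)^{2}\right)\right)^{2} = \left(2 \cdot 4 \left(-50 + 4\right)\right)^{2} = \left(2 \cdot 4 \left(-46\right)\right)^{2} = \left(-368\right)^{2} = 135424$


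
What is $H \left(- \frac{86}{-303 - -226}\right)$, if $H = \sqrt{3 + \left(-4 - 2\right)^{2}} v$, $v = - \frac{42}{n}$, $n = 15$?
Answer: $- \frac{172 \sqrt{39}}{55} \approx -19.53$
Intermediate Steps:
$v = - \frac{14}{5}$ ($v = - \frac{42}{15} = \left(-42\right) \frac{1}{15} = - \frac{14}{5} \approx -2.8$)
$H = - \frac{14 \sqrt{39}}{5}$ ($H = \sqrt{3 + \left(-4 - 2\right)^{2}} \left(- \frac{14}{5}\right) = \sqrt{3 + \left(-6\right)^{2}} \left(- \frac{14}{5}\right) = \sqrt{3 + 36} \left(- \frac{14}{5}\right) = \sqrt{39} \left(- \frac{14}{5}\right) = - \frac{14 \sqrt{39}}{5} \approx -17.486$)
$H \left(- \frac{86}{-303 - -226}\right) = - \frac{14 \sqrt{39}}{5} \left(- \frac{86}{-303 - -226}\right) = - \frac{14 \sqrt{39}}{5} \left(- \frac{86}{-303 + 226}\right) = - \frac{14 \sqrt{39}}{5} \left(- \frac{86}{-77}\right) = - \frac{14 \sqrt{39}}{5} \left(\left(-86\right) \left(- \frac{1}{77}\right)\right) = - \frac{14 \sqrt{39}}{5} \cdot \frac{86}{77} = - \frac{172 \sqrt{39}}{55}$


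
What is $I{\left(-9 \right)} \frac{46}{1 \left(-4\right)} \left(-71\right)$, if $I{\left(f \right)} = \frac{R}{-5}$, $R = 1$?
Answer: $- \frac{1633}{10} \approx -163.3$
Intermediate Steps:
$I{\left(f \right)} = - \frac{1}{5}$ ($I{\left(f \right)} = 1 \frac{1}{-5} = 1 \left(- \frac{1}{5}\right) = - \frac{1}{5}$)
$I{\left(-9 \right)} \frac{46}{1 \left(-4\right)} \left(-71\right) = - \frac{46 \frac{1}{1 \left(-4\right)}}{5} \left(-71\right) = - \frac{46 \frac{1}{-4}}{5} \left(-71\right) = - \frac{46 \left(- \frac{1}{4}\right)}{5} \left(-71\right) = \left(- \frac{1}{5}\right) \left(- \frac{23}{2}\right) \left(-71\right) = \frac{23}{10} \left(-71\right) = - \frac{1633}{10}$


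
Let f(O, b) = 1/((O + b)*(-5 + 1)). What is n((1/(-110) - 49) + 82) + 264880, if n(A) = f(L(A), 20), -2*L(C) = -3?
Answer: 22779679/86 ≈ 2.6488e+5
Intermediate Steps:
L(C) = 3/2 (L(C) = -½*(-3) = 3/2)
f(O, b) = 1/(-4*O - 4*b) (f(O, b) = 1/((O + b)*(-4)) = 1/(-4*O - 4*b))
n(A) = -1/86 (n(A) = -1/(4*(3/2) + 4*20) = -1/(6 + 80) = -1/86)
n((1/(-110) - 49) + 82) + 264880 = -1/86 + 264880 = 22779679/86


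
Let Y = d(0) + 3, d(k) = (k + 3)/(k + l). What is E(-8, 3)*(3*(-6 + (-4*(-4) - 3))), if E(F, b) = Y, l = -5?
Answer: 252/5 ≈ 50.400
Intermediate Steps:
d(k) = (3 + k)/(-5 + k) (d(k) = (k + 3)/(k - 5) = (3 + k)/(-5 + k))
Y = 12/5 (Y = (3 + 0)/(-5 + 0) + 3 = 3/(-5) + 3 = -⅕*3 + 3 = -⅗ + 3 = 12/5 ≈ 2.4000)
E(F, b) = 12/5
E(-8, 3)*(3*(-6 + (-4*(-4) - 3))) = 12*(3*(-6 + (-4*(-4) - 3)))/5 = 12*(3*(-6 + (16 - 3)))/5 = 12*(3*(-6 + 13))/5 = 12*(3*7)/5 = (12/5)*21 = 252/5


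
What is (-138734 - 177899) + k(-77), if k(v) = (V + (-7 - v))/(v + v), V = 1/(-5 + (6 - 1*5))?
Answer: -195046207/616 ≈ -3.1663e+5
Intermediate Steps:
V = -¼ (V = 1/(-5 + (6 - 5)) = 1/(-5 + 1) = 1/(-4) = -¼ ≈ -0.25000)
k(v) = (-29/4 - v)/(2*v) (k(v) = (-¼ + (-7 - v))/(v + v) = (-29/4 - v)/((2*v)) = (1/(2*v))*(-29/4 - v) = (-29/4 - v)/(2*v))
(-138734 - 177899) + k(-77) = (-138734 - 177899) + (⅛)*(-29 - 4*(-77))/(-77) = -316633 + (⅛)*(-1/77)*(-29 + 308) = -316633 + (⅛)*(-1/77)*279 = -316633 - 279/616 = -195046207/616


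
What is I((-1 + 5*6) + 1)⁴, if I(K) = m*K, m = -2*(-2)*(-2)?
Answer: 3317760000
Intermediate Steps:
m = -8 (m = 4*(-2) = -8)
I(K) = -8*K
I((-1 + 5*6) + 1)⁴ = (-8*((-1 + 5*6) + 1))⁴ = (-8*((-1 + 30) + 1))⁴ = (-8*(29 + 1))⁴ = (-8*30)⁴ = (-240)⁴ = 3317760000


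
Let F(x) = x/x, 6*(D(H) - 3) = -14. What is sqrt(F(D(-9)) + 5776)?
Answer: sqrt(5777) ≈ 76.007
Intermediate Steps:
D(H) = 2/3 (D(H) = 3 + (1/6)*(-14) = 3 - 7/3 = 2/3)
F(x) = 1
sqrt(F(D(-9)) + 5776) = sqrt(1 + 5776) = sqrt(5777)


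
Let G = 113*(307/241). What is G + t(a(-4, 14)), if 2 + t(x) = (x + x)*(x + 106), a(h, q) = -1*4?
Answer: -162447/241 ≈ -674.05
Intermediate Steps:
a(h, q) = -4
t(x) = -2 + 2*x*(106 + x) (t(x) = -2 + (x + x)*(x + 106) = -2 + (2*x)*(106 + x) = -2 + 2*x*(106 + x))
G = 34691/241 (G = 113*(307*(1/241)) = 113*(307/241) = 34691/241 ≈ 143.95)
G + t(a(-4, 14)) = 34691/241 + (-2 + 2*(-4)**2 + 212*(-4)) = 34691/241 + (-2 + 2*16 - 848) = 34691/241 + (-2 + 32 - 848) = 34691/241 - 818 = -162447/241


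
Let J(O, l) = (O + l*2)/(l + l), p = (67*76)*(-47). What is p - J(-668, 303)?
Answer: -72515141/303 ≈ -2.3932e+5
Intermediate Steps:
p = -239324 (p = 5092*(-47) = -239324)
J(O, l) = (O + 2*l)/(2*l) (J(O, l) = (O + 2*l)/((2*l)) = (O + 2*l)*(1/(2*l)) = (O + 2*l)/(2*l))
p - J(-668, 303) = -239324 - (303 + (1/2)*(-668))/303 = -239324 - (303 - 334)/303 = -239324 - (-31)/303 = -239324 - 1*(-31/303) = -239324 + 31/303 = -72515141/303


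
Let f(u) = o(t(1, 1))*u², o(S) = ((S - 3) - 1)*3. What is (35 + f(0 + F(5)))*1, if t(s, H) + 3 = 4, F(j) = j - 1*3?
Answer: -1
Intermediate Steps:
F(j) = -3 + j (F(j) = j - 3 = -3 + j)
t(s, H) = 1 (t(s, H) = -3 + 4 = 1)
o(S) = -12 + 3*S (o(S) = ((-3 + S) - 1)*3 = (-4 + S)*3 = -12 + 3*S)
f(u) = -9*u² (f(u) = (-12 + 3*1)*u² = (-12 + 3)*u² = -9*u²)
(35 + f(0 + F(5)))*1 = (35 - 9*(0 + (-3 + 5))²)*1 = (35 - 9*(0 + 2)²)*1 = (35 - 9*2²)*1 = (35 - 9*4)*1 = (35 - 36)*1 = -1*1 = -1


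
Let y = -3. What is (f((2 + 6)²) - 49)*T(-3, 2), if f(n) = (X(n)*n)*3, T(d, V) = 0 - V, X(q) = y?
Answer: 1250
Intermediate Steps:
X(q) = -3
T(d, V) = -V
f(n) = -9*n (f(n) = -3*n*3 = -9*n)
(f((2 + 6)²) - 49)*T(-3, 2) = (-9*(2 + 6)² - 49)*(-1*2) = (-9*8² - 49)*(-2) = (-9*64 - 49)*(-2) = (-576 - 49)*(-2) = -625*(-2) = 1250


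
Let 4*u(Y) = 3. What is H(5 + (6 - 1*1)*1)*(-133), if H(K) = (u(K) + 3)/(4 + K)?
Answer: -285/8 ≈ -35.625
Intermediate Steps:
u(Y) = ¾ (u(Y) = (¼)*3 = ¾)
H(K) = 15/(4*(4 + K)) (H(K) = (¾ + 3)/(4 + K) = 15/(4*(4 + K)))
H(5 + (6 - 1*1)*1)*(-133) = (15/(4*(4 + (5 + (6 - 1*1)*1))))*(-133) = (15/(4*(4 + (5 + (6 - 1)*1))))*(-133) = (15/(4*(4 + (5 + 5*1))))*(-133) = (15/(4*(4 + (5 + 5))))*(-133) = (15/(4*(4 + 10)))*(-133) = ((15/4)/14)*(-133) = ((15/4)*(1/14))*(-133) = (15/56)*(-133) = -285/8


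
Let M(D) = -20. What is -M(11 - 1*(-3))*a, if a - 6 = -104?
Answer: -1960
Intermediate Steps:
a = -98 (a = 6 - 104 = -98)
-M(11 - 1*(-3))*a = -(-20)*(-98) = -1*1960 = -1960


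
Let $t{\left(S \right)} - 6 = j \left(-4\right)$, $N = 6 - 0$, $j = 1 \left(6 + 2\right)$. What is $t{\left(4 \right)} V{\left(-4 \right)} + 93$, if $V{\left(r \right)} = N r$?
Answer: $717$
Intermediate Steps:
$j = 8$ ($j = 1 \cdot 8 = 8$)
$N = 6$ ($N = 6 + 0 = 6$)
$t{\left(S \right)} = -26$ ($t{\left(S \right)} = 6 + 8 \left(-4\right) = 6 - 32 = -26$)
$V{\left(r \right)} = 6 r$
$t{\left(4 \right)} V{\left(-4 \right)} + 93 = - 26 \cdot 6 \left(-4\right) + 93 = \left(-26\right) \left(-24\right) + 93 = 624 + 93 = 717$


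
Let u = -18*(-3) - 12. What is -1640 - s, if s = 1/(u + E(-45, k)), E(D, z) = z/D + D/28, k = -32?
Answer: -84938500/51791 ≈ -1640.0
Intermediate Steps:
E(D, z) = D/28 + z/D (E(D, z) = z/D + D*(1/28) = z/D + D/28 = D/28 + z/D)
u = 42 (u = 54 - 12 = 42)
s = 1260/51791 (s = 1/(42 + ((1/28)*(-45) - 32/(-45))) = 1/(42 + (-45/28 - 32*(-1/45))) = 1/(42 + (-45/28 + 32/45)) = 1/(42 - 1129/1260) = 1/(51791/1260) = 1260/51791 ≈ 0.024329)
-1640 - s = -1640 - 1*1260/51791 = -1640 - 1260/51791 = -84938500/51791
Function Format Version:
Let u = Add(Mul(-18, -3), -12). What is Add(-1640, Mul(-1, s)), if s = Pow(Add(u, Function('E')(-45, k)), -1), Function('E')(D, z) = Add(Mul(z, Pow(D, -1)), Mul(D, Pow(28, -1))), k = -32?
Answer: Rational(-84938500, 51791) ≈ -1640.0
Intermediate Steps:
Function('E')(D, z) = Add(Mul(Rational(1, 28), D), Mul(z, Pow(D, -1))) (Function('E')(D, z) = Add(Mul(z, Pow(D, -1)), Mul(D, Rational(1, 28))) = Add(Mul(z, Pow(D, -1)), Mul(Rational(1, 28), D)) = Add(Mul(Rational(1, 28), D), Mul(z, Pow(D, -1))))
u = 42 (u = Add(54, -12) = 42)
s = Rational(1260, 51791) (s = Pow(Add(42, Add(Mul(Rational(1, 28), -45), Mul(-32, Pow(-45, -1)))), -1) = Pow(Add(42, Add(Rational(-45, 28), Mul(-32, Rational(-1, 45)))), -1) = Pow(Add(42, Add(Rational(-45, 28), Rational(32, 45))), -1) = Pow(Add(42, Rational(-1129, 1260)), -1) = Pow(Rational(51791, 1260), -1) = Rational(1260, 51791) ≈ 0.024329)
Add(-1640, Mul(-1, s)) = Add(-1640, Mul(-1, Rational(1260, 51791))) = Add(-1640, Rational(-1260, 51791)) = Rational(-84938500, 51791)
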